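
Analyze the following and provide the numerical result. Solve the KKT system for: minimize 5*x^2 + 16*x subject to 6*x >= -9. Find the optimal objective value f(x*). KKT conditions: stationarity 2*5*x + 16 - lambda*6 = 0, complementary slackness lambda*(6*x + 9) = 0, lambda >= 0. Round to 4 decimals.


Step 1: Try lambda = 0 (constraint inactive).
x_unc = -16/(2*5) = -1.6
Check: 6*-1.6 = -9.6 < -9 -- violated!
Step 2: Constraint must be active: 6*x = -9
x* = -9/6 = -1.5
lambda = (2*5*(-1.5) + 16)/6 = 0.1667
Step 3: Compute optimal value.
f(x*) = 5*(-1.5)^2 + 16*(-1.5) = -12.75


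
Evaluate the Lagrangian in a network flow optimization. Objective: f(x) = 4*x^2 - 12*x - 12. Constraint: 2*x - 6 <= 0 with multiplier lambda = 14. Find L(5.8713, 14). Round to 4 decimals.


Step 1: Evaluate f(x).
f(5.8713) = 4*5.8713^2 - 12*5.8713 - 12 = 55.4331
Step 2: Evaluate g(x).
g(5.8713) = 2*5.8713 - 6 = 5.7426
Step 3: Compute Lagrangian.
L = 55.4331 + 14*5.7426 = 135.8295


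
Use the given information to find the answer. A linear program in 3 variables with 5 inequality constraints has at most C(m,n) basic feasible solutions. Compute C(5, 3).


Each vertex corresponds to some choice of n active constraints out of m, so the number of vertices is at most C(m, n) = m! / (n!(m-n)!).
m = 5, n = 3
Numerator: 5 * 4 * 3
Denominator: 3! = 6
C(5, 3) = 10


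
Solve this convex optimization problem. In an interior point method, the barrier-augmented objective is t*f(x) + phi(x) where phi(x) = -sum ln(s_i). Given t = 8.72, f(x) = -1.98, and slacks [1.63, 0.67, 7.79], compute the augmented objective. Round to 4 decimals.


Step 1: Compute log-barrier.
ln values: [0.4886, -0.4005, 2.0528]
phi = -(0.4886 - 0.4005 + 2.0528) = -2.1409
Step 2: Compute augmented objective.
t*f(x) = 8.72*-1.98 = -17.2656
Total = -17.2656 - 2.1409 = -19.4065


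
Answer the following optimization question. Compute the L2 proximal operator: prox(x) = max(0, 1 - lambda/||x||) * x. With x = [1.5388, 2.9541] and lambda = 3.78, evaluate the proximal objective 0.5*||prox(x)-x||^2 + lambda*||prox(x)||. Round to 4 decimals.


Step 1: Compute ||x||.
||x|| = 3.3309
Step 2: Compute scaling factor.
scale = max(0, 1 - 3.78/3.3309) = 0.0
Step 3: prox(x) = [0.0, 0.0]
||prox(x)|| = 0.0
Step 4: Proximal objective.
0.5*||prox-x||^2 = 5.5473
lambda*||prox|| = 0.0
Total = 5.5473


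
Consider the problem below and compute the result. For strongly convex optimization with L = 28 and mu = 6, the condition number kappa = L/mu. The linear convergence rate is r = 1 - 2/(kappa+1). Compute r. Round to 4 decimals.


Step 1: Compute the condition number.
kappa = L/mu = 28/6 = 4.6667
Step 2: Compute the convergence rate.
r = 1 - 2/(kappa + 1) = 1 - 2*mu/(L + mu) = (L - mu)/(L + mu) = 22/34 = 0.6471


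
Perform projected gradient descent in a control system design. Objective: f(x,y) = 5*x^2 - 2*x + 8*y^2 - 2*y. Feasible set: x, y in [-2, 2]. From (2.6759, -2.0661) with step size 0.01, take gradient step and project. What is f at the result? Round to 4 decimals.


Step 1: Compute gradient at (2.6759, -2.0661).
grad_x = 2*5*2.6759 - 2 = 24.759
grad_y = 2*8*-2.0661 - 2 = -35.0576
Step 2: Gradient step.
x_raw = 2.6759 - 0.01*24.759 = 2.4283
y_raw = -2.0661 - 0.01*-35.0576 = -1.7155
Step 3: Project onto [-2, 2].
x_proj = clip(2.4283) = 2.0
y_proj = clip(-1.7155) = -1.7155
Step 4: Evaluate f.
f(2.0, -1.7155) = 42.9752


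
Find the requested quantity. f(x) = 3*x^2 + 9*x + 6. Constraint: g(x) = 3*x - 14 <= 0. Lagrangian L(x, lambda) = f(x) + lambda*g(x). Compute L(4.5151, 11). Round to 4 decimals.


Step 1: Evaluate f(x).
f(4.5151) = 3*4.5151^2 + 9*4.5151 + 6 = 107.7943
Step 2: Evaluate g(x).
g(4.5151) = 3*4.5151 - 14 = -0.4547
Step 3: Compute Lagrangian.
L = 107.7943 + 11*-0.4547 = 102.7926


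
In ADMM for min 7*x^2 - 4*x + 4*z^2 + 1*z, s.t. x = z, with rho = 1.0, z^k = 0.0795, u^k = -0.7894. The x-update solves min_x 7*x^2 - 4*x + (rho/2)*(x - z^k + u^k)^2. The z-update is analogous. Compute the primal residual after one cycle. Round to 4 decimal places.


ADMM iteration with rho = 1.0, z^k = 0.0795, u^k = -0.7894
Step 1: x-update.
Minimize 7*x^2 - 4*x + (1.0/2)*(x - 0.0795 - 0.7894)^2
FOC: (2*7 + 1.0)*x = 4 + 1.0*(0.0795 + 0.7894)
x^{k+1} = 0.3246
Step 2: z-update.
Minimize 4*z^2 + 1*z + (1.0/2)*(0.3246 - z - 0.7894)^2
FOC: (2*4 + 1.0)*z = -1 + 1.0*(0.3246 - 0.7894)
z^{k+1} = -0.1628
Step 3: u-update.
u^{k+1} = -0.7894 + 0.3246 + 0.1628 = -0.3021
Step 4: Primal residual = |0.3246 + 0.1628| = 0.4873


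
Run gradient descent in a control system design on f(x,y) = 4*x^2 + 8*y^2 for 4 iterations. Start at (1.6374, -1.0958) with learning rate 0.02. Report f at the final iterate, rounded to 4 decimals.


Gradient descent on f(x,y) = 4*x^2 + 8*y^2.
Starting point: (1.6374, -1.0958), alpha = 0.02
Step 1: grad_x = 2*4*1.6374 = 13.0992, grad_y = 2*8*-1.0958 = -17.5328
  x_1 = 1.6374 - 0.02*13.0992 = 1.3754
  y_1 = -1.0958 - 0.02*-17.5328 = -0.7451
Step 2: grad_x = 2*4*1.3754 = 11.0033, grad_y = 2*8*-0.7451 = -11.9223
  x_2 = 1.3754 - 0.02*11.0033 = 1.1553
  y_2 = -0.7451 - 0.02*-11.9223 = -0.5067
Step 3: grad_x = 2*4*1.1553 = 9.2428, grad_y = 2*8*-0.5067 = -8.1072
  x_3 = 1.1553 - 0.02*9.2428 = 0.9705
  y_3 = -0.5067 - 0.02*-8.1072 = -0.3446
Step 4: grad_x = 2*4*0.9705 = 7.7639, grad_y = 2*8*-0.3446 = -5.5129
  x_4 = 0.9705 - 0.02*7.7639 = 0.8152
  y_4 = -0.3446 - 0.02*-5.5129 = -0.2343
f(0.8152, -0.2343) = 4*0.8152^2 + 8*(-0.2343)^2 = 3.0975


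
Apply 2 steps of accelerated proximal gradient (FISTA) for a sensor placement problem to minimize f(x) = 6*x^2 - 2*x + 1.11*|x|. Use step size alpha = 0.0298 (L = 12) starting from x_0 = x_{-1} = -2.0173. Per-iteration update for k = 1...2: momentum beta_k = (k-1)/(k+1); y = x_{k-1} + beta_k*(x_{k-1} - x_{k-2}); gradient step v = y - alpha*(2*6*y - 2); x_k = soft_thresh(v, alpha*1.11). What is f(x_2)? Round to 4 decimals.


FISTA on f(x) = 6*x^2 - 2*x + 1.11*|x|
L = 12, alpha = 0.0298
Iteration 1: beta = 0.0, y = -2.0173 + 0.0*(-2.0173 + 2.0173) = -2.0173
  grad(y) = -26.2076, v = y - alpha*grad = -1.2363
  prox(v) = soft_thresh(-1.2363, 0.0331) = -1.2032
Iteration 2: beta = 0.3333, y = -1.2032 + 0.3333*(-1.2032 + 2.0173) = -0.9319
  grad(y) = -13.1826, v = y - alpha*grad = -0.539
  prox(v) = soft_thresh(-0.539, 0.0331) = -0.506
f(x_2) = 6*(-0.506)^2 - 2*(-0.506) + 1.11*|-0.506| = 3.1095


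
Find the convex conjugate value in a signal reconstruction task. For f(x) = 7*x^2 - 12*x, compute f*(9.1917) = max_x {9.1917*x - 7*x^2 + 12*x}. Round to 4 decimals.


f*(y) = sup_x {y*x - a*x^2 - b*x} = sup_x {(y-b)*x - a*x^2}
FOC: (y - b) - 2a*x = 0 => x* = (y - b)/(2a)
x* = (9.1917 + 12)/(2*7) = 1.5137
f*(9.1917) = (y-b)^2/(4a) = (9.1917 + 12)^2/(4*7)
= 449.0881/28 = 16.0389


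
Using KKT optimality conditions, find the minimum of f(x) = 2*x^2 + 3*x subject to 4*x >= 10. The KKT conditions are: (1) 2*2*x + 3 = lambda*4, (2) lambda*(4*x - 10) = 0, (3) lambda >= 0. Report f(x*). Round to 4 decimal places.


Step 1: Try lambda = 0 (constraint inactive).
x_unc = -3/(2*2) = -0.75
Check: 4*-0.75 = -3.0 < 10 -- violated!
Step 2: Constraint must be active: 4*x = 10
x* = 10/4 = 2.5
lambda = (2*2*2.5 + 3)/4 = 3.25
Step 3: Compute optimal value.
f(x*) = 2*2.5^2 + 3*2.5 = 20.0


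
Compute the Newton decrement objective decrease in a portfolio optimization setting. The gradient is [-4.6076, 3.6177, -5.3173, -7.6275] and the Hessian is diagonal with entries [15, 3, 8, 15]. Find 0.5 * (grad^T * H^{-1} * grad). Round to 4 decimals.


Step 1: H is diagonal, so H^(-1) * g = [-0.3072, 1.2059, -0.6647, -0.5085].
Step 2: g^T H^(-1) g = sum_i g_i^2 / H_ii
  = (-4.6076)^2/15 + (3.6177)^2/3 + (-5.3173)^2/8 + (-7.6275)^2/15
  = 1.4153 + 4.3626 + 3.5342 + 3.8786 = 13.1907
Step 3: Objective decrease = 0.5 * g^T H^(-1) g = 6.5954


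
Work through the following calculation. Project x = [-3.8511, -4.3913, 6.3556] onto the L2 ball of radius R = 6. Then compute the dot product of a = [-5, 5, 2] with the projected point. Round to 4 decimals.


Step 1: Compute ||x|| (intermediates to 6 decimals).
||x|| = sqrt((-3.8511)^2 + (-4.3913)^2 + 6.3556^2) = 8.63181
Step 2: Project.
Since ||x|| > R, scale = R/||x|| = 6/8.63181 = 0.695103, proj(x) = scale * x
proj(x) = [-2.676911, -3.052406, 4.417797]
Step 3: Dot product.
a^T * proj(x) = -5*(-2.676911) + 5*(-3.052406) + 2*4.417797 = 6.9581


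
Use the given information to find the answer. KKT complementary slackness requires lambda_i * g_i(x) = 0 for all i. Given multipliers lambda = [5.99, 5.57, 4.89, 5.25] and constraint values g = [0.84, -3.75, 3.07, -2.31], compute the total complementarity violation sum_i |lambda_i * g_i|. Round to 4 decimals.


KKT complementary slackness check:
lambda_1 * g_1 = 5.99 * 0.84 = 5.0316
lambda_2 * g_2 = 5.57 * -3.75 = -20.8875
lambda_3 * g_3 = 4.89 * 3.07 = 15.0123
lambda_4 * g_4 = 5.25 * -2.31 = -12.1275
Total violation = 5.0316 + 20.8875 + 15.0123 + 12.1275 = 53.0589


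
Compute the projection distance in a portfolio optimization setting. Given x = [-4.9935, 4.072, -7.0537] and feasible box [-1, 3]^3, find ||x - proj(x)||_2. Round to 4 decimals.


Project each component onto [-1, 3].
clip(-4.9935) = -1.0, clip(4.072) = 3.0, clip(-7.0537) = -1.0
Projection = [-1.0, 3.0, -1.0]
Squared diffs: [15.948, 1.1492, 36.6473]
Distance = sqrt(53.7445) = 7.3311


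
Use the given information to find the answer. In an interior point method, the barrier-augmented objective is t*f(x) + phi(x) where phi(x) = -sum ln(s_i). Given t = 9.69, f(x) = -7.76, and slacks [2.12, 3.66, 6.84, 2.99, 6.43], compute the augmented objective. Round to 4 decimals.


Step 1: Compute log-barrier.
ln values: [0.7514, 1.2975, 1.9228, 1.0953, 1.861]
phi = -(0.7514 + 1.2975 + 1.9228 + 1.0953 + 1.861) = -6.9279
Step 2: Compute augmented objective.
t*f(x) = 9.69*-7.76 = -75.1944
Total = -75.1944 - 6.9279 = -82.1223


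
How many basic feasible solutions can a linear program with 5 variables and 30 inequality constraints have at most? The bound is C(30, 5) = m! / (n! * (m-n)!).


Each vertex corresponds to some choice of n active constraints out of m, so the number of vertices is at most C(m, n) = m! / (n!(m-n)!).
m = 30, n = 5
Numerator: 30 * 29 * 28 * 27 * 26
Denominator: 5! = 120
C(30, 5) = 142506


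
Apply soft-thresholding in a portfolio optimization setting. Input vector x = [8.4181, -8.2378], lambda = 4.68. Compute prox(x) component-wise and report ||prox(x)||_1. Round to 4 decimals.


Soft-thresholding with lambda = 4.68:
prox(8.4181) = sign(8.4181)*max(|8.4181| - 4.68, 0) = 3.7381
prox(-8.2378) = sign(-8.2378)*max(|-8.2378| - 4.68, 0) = -3.5578
prox(x) = [3.7381, -3.5578]
||prox(x)||_1 = 3.7381 + 3.5578 = 7.2959


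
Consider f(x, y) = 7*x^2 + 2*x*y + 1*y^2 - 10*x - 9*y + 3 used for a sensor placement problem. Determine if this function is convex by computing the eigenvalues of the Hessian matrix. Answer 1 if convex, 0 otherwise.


The Hessian of f(x,y) = 7*x^2 + 2*x*y + 1*y^2 - 10*x - 9*y + 3 is:
H = [[14, 2], [2, 2]]
Trace = 14 + 2 = 16
Determinant = 14*2 - (2)^2 = 24
Discriminant = (16)^2 - 4*24 = 160.0
Eigenvalues: lambda_1 = 1.6754, lambda_2 = 14.3246
The function is convex.

1


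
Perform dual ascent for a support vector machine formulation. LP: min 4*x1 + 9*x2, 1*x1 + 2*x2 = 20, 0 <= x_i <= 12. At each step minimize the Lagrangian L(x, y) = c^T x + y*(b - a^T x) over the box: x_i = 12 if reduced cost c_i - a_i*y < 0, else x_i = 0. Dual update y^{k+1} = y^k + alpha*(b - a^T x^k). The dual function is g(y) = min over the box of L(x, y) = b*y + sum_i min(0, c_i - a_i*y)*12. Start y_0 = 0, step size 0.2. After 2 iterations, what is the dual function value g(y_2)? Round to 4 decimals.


Dual ascent for LP: min 4*x1 + 9*x2, 1*x1 + 2*x2 = 20, 0 <= x_i <= 12
Step 1: y^k = 0.0, reduced costs: (4.0, 9.0)
  x^k = (0.0, 0.0), subgradient = b - a^T x = 20.0
  y^{k+1} = 0.0 + 0.2*20.0 = 4.0
Step 2: y^k = 4.0, reduced costs: (0.0, 1.0)
  x^k = (0.0, 0.0), subgradient = b - a^T x = 20.0
  y^{k+1} = 4.0 + 0.2*20.0 = 8.0
Dual objective at y_2 = 8.0: reduced costs (-4.0, -7.0), box minimizer x = (12.0, 12.0)
g(y_2) = b*y + (c1 - a1*y)*x1 + (c2 - a2*y)*x2 = 20*8.0 + (-4.0)*12.0 + (-7.0)*12.0 = 160.0 - 48.0 - 84.0 = 28.0


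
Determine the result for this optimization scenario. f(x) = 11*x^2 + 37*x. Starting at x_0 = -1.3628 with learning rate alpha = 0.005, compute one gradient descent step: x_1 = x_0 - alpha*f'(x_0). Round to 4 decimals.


We compute the gradient at x_0 and apply the update.
f'(x) = 22*x + 37
f'(-1.3628) = 22*-1.3628 + 37 = 7.0184
x_1 = -1.3628 - 0.005*7.0184 = -1.3979


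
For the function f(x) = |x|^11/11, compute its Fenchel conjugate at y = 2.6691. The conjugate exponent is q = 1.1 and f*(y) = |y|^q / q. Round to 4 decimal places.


The conjugate exponent q satisfies 1/p + 1/q = 1.
p = 11, so q = 11/(11 - 1) = 1.1
|y|^q = 2.6691^1.1 = 2.9444
f*(2.6691) = 2.9444 / 1.1 = 2.6768


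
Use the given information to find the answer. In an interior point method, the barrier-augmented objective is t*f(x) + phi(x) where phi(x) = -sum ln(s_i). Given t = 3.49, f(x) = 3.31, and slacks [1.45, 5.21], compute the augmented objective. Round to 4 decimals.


Step 1: Compute log-barrier.
ln values: [0.3716, 1.6506]
phi = -(0.3716 + 1.6506) = -2.0221
Step 2: Compute augmented objective.
t*f(x) = 3.49*3.31 = 11.5519
Total = 11.5519 - 2.0221 = 9.5298


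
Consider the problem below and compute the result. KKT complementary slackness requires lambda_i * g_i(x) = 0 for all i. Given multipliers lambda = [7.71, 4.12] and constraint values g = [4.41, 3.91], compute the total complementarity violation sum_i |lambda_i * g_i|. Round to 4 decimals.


KKT complementary slackness check:
lambda_1 * g_1 = 7.71 * 4.41 = 34.0011
lambda_2 * g_2 = 4.12 * 3.91 = 16.1092
Total violation = 34.0011 + 16.1092 = 50.1103


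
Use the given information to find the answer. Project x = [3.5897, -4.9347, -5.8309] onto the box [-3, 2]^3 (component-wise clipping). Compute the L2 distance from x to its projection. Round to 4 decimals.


Project each component onto [-3, 2].
clip(3.5897) = 2.0, clip(-4.9347) = -3.0, clip(-5.8309) = -3.0
Projection = [2.0, -3.0, -3.0]
Squared diffs: [2.5271, 3.7431, 8.014]
Distance = sqrt(14.2842) = 3.7794


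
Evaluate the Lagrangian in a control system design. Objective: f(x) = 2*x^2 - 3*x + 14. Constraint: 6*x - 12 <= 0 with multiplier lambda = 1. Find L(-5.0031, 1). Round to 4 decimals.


Step 1: Evaluate f(x).
f(-5.0031) = 2*(-5.0031)^2 - 3*(-5.0031) + 14 = 79.0713
Step 2: Evaluate g(x).
g(-5.0031) = 6*-5.0031 - 12 = -42.0186
Step 3: Compute Lagrangian.
L = 79.0713 + 1*-42.0186 = 37.0527


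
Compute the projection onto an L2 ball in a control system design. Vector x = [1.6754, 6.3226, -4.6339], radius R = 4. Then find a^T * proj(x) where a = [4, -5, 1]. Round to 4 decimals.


Step 1: Compute ||x|| (intermediates to 6 decimals).
||x|| = sqrt(1.6754^2 + 6.3226^2 + (-4.6339)^2) = 8.015938
Step 2: Project.
Since ||x|| > R, scale = R/||x|| = 4/8.015938 = 0.499006, proj(x) = scale * x
proj(x) = [0.836035, 3.155015, -2.312344]
Step 3: Dot product.
a^T * proj(x) = 4*0.836035 - 5*3.155015 + 1*(-2.312344) = -14.7433


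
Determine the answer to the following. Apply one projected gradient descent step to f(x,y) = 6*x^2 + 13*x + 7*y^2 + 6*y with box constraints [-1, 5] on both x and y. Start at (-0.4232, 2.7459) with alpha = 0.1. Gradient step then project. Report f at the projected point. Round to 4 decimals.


Step 1: Compute gradient at (-0.4232, 2.7459).
grad_x = 2*6*-0.4232 + 13 = 7.9216
grad_y = 2*7*2.7459 + 6 = 44.4426
Step 2: Gradient step.
x_raw = -0.4232 - 0.1*7.9216 = -1.2154
y_raw = 2.7459 - 0.1*44.4426 = -1.6984
Step 3: Project onto [-1, 5].
x_proj = clip(-1.2154) = -1.0
y_proj = clip(-1.6984) = -1.0
Step 4: Evaluate f.
f(-1.0, -1.0) = -6.0


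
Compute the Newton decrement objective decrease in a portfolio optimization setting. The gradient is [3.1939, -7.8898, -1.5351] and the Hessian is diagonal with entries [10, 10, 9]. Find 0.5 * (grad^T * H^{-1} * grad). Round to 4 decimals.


Step 1: H is diagonal, so H^(-1) * g = [0.3194, -0.789, -0.1706].
Step 2: g^T H^(-1) g = sum_i g_i^2 / H_ii
  = (3.1939)^2/10 + (-7.8898)^2/10 + (-1.5351)^2/9
  = 1.0201 + 6.2249 + 0.2618 = 7.5068
Step 3: Objective decrease = 0.5 * g^T H^(-1) g = 3.7534


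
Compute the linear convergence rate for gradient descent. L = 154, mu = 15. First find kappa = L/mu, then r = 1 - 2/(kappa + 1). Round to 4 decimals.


Step 1: Compute the condition number.
kappa = L/mu = 154/15 = 10.2667
Step 2: Compute the convergence rate.
r = 1 - 2/(kappa + 1) = 1 - 2*mu/(L + mu) = (L - mu)/(L + mu) = 139/169 = 0.8225


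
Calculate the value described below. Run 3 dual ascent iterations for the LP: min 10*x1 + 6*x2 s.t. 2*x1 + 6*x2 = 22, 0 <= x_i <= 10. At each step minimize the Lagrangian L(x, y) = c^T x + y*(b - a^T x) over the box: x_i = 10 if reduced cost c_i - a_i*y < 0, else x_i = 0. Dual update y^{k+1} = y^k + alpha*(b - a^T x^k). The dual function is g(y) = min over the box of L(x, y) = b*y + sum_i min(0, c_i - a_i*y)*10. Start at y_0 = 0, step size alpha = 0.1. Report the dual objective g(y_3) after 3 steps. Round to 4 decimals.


Dual ascent for LP: min 10*x1 + 6*x2, 2*x1 + 6*x2 = 22, 0 <= x_i <= 10
Step 1: y^k = 0.0, reduced costs: (10.0, 6.0)
  x^k = (0.0, 0.0), subgradient = b - a^T x = 22.0
  y^{k+1} = 0.0 + 0.1*22.0 = 2.2
Step 2: y^k = 2.2, reduced costs: (5.6, -7.2)
  x^k = (0.0, 10.0), subgradient = b - a^T x = -38.0
  y^{k+1} = 2.2 + 0.1*-38.0 = -1.6
Step 3: y^k = -1.6, reduced costs: (13.2, 15.6)
  x^k = (0.0, 0.0), subgradient = b - a^T x = 22.0
  y^{k+1} = -1.6 + 0.1*22.0 = 0.6
Dual objective at y_3 = 0.6: reduced costs (8.8, 2.4), box minimizer x = (0.0, 0.0)
g(y_3) = b*y + (c1 - a1*y)*x1 + (c2 - a2*y)*x2 = 22*0.6 + 8.8*0.0 + 2.4*0.0 = 13.2 + 0.0 + 0.0 = 13.2


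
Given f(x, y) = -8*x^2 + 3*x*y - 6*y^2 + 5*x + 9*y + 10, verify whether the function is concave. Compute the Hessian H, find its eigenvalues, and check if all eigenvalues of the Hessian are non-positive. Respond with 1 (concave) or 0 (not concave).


The Hessian of f(x,y) = -8*x^2 + 3*x*y - 6*y^2 + 5*x + 9*y + 10 is:
H = [[-16, 3], [3, -12]]
Trace = -16 - 12 = -28
Determinant = -16*-12 - (3)^2 = 183
Discriminant = (-28)^2 - 4*183 = 52.0
Eigenvalues: lambda_1 = -17.6056, lambda_2 = -10.3944
The function is concave.

1


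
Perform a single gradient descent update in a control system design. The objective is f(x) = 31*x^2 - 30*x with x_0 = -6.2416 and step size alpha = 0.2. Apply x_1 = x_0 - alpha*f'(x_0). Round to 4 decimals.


We compute the gradient at x_0 and apply the update.
f'(x) = 62*x - 30
f'(-6.2416) = 62*-6.2416 - 30 = -416.9792
x_1 = -6.2416 - 0.2*-416.9792 = 77.1542


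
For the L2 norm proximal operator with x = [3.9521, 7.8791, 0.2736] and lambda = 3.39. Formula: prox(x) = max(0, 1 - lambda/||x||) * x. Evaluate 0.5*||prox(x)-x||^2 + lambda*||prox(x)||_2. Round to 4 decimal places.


Step 1: Compute ||x||.
||x|| = 8.819
Step 2: Compute scaling factor.
scale = max(0, 1 - 3.39/8.819) = 0.6156
Step 3: prox(x) = [2.4329, 4.8504, 0.1684]
||prox(x)|| = 5.429
Step 4: Proximal objective.
0.5*||prox-x||^2 = 5.7461
lambda*||prox|| = 18.4043
Total = 24.1502


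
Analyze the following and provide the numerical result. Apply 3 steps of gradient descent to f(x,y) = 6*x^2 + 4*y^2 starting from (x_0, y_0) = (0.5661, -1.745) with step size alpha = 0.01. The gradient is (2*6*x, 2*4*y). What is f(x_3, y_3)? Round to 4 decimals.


Gradient descent on f(x,y) = 6*x^2 + 4*y^2.
Starting point: (0.5661, -1.745), alpha = 0.01
Step 1: grad_x = 2*6*0.5661 = 6.7932, grad_y = 2*4*-1.745 = -13.96
  x_1 = 0.5661 - 0.01*6.7932 = 0.4982
  y_1 = -1.745 - 0.01*-13.96 = -1.6054
Step 2: grad_x = 2*6*0.4982 = 5.978, grad_y = 2*4*-1.6054 = -12.8432
  x_2 = 0.4982 - 0.01*5.978 = 0.4384
  y_2 = -1.6054 - 0.01*-12.8432 = -1.477
Step 3: grad_x = 2*6*0.4384 = 5.2607, grad_y = 2*4*-1.477 = -11.8157
  x_3 = 0.4384 - 0.01*5.2607 = 0.3858
  y_3 = -1.477 - 0.01*-11.8157 = -1.3588
f(0.3858, -1.3588) = 6*0.3858^2 + 4*(-1.3588)^2 = 8.2784


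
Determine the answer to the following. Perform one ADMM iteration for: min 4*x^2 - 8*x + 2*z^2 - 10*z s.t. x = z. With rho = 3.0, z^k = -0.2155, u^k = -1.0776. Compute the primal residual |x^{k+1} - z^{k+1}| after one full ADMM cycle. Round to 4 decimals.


ADMM iteration with rho = 3.0, z^k = -0.2155, u^k = -1.0776
Step 1: x-update.
Minimize 4*x^2 - 8*x + (3.0/2)*(x + 0.2155 - 1.0776)^2
FOC: (2*4 + 3.0)*x = 8 + 3.0*(-0.2155 + 1.0776)
x^{k+1} = 0.9624
Step 2: z-update.
Minimize 2*z^2 - 10*z + (3.0/2)*(0.9624 - z - 1.0776)^2
FOC: (2*2 + 3.0)*z = 10 + 3.0*(0.9624 - 1.0776)
z^{k+1} = 1.3792
Step 3: u-update.
u^{k+1} = -1.0776 + 0.9624 - 1.3792 = -1.4944
Step 4: Primal residual = |0.9624 - 1.3792| = 0.4168


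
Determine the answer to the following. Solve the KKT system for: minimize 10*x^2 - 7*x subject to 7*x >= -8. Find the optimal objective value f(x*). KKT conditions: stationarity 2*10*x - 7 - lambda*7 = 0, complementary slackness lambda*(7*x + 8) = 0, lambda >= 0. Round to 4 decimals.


Step 1: Try lambda = 0 (constraint inactive).
Stationarity: 2*10*x - 7 = 0
x* = 7/(2*10) = 0.35
Check constraint: 7*0.35 = 2.45 >= -8 -- satisfied.
Step 2: Compute optimal value.
f(x*) = 10*0.35^2 - 7*0.35 = -1.225


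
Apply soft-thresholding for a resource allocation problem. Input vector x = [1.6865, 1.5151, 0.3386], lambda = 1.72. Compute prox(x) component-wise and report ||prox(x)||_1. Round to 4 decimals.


Soft-thresholding with lambda = 1.72:
prox(1.6865) = sign(1.6865)*max(|1.6865| - 1.72, 0) = 0.0
prox(1.5151) = sign(1.5151)*max(|1.5151| - 1.72, 0) = 0.0
prox(0.3386) = sign(0.3386)*max(|0.3386| - 1.72, 0) = 0.0
prox(x) = [0.0, 0.0, 0.0]
||prox(x)||_1 = 0.0 + 0.0 + 0.0 = 0.0


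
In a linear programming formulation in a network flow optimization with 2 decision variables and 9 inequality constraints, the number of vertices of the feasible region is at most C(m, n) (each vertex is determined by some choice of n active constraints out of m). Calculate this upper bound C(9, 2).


Each vertex corresponds to some choice of n active constraints out of m, so the number of vertices is at most C(m, n) = m! / (n!(m-n)!).
m = 9, n = 2
Numerator: 9 * 8
Denominator: 2! = 2
C(9, 2) = 36


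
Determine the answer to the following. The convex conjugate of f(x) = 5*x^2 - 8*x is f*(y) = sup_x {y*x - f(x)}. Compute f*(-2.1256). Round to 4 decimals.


f*(y) = sup_x {y*x - a*x^2 - b*x} = sup_x {(y-b)*x - a*x^2}
FOC: (y - b) - 2a*x = 0 => x* = (y - b)/(2a)
x* = (-2.1256 + 8)/(2*5) = 0.5874
f*(-2.1256) = (y-b)^2/(4a) = (-2.1256 + 8)^2/(4*5)
= 34.5086/20 = 1.7254


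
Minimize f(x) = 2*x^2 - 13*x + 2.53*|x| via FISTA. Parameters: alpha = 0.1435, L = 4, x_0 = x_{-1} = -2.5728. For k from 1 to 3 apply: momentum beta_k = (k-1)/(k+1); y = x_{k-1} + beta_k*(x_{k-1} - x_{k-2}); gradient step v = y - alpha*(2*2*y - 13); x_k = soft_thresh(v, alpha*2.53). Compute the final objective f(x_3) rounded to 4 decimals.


FISTA on f(x) = 2*x^2 - 13*x + 2.53*|x|
L = 4, alpha = 0.1435
Iteration 1: beta = 0.0, y = -2.5728 + 0.0*(-2.5728 + 2.5728) = -2.5728
  grad(y) = -23.2912, v = y - alpha*grad = 0.7695
  prox(v) = soft_thresh(0.7695, 0.3631) = 0.4064
Iteration 2: beta = 0.3333, y = 0.4064 + 0.3333*(0.4064 + 2.5728) = 1.3995
  grad(y) = -7.402, v = y - alpha*grad = 2.4617
  prox(v) = soft_thresh(2.4617, 0.3631) = 2.0986
Iteration 3: beta = 0.5, y = 2.0986 + 0.5*(2.0986 - 0.4064) = 2.9447
  grad(y) = -1.221, v = y - alpha*grad = 3.12
  prox(v) = soft_thresh(3.12, 0.3631) = 2.7569
f(x_3) = 2*2.7569^2 - 13*2.7569 + 2.53*|2.7569| = -13.6637


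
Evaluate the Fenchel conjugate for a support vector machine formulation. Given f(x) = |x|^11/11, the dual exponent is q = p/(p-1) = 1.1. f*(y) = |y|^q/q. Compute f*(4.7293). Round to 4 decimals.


The conjugate exponent q satisfies 1/p + 1/q = 1.
p = 11, so q = 11/(11 - 1) = 1.1
|y|^q = 4.7293^1.1 = 5.5243
f*(4.7293) = 5.5243 / 1.1 = 5.0221


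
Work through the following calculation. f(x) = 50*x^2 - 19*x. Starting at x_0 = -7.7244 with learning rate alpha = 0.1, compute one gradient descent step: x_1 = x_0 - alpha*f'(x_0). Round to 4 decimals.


We compute the gradient at x_0 and apply the update.
f'(x) = 100*x - 19
f'(-7.7244) = 100*-7.7244 - 19 = -791.44
x_1 = -7.7244 - 0.1*-791.44 = 71.4196


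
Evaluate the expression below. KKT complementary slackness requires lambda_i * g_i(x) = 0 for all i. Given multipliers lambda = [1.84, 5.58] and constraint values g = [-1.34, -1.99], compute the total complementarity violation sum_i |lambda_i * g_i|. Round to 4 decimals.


KKT complementary slackness check:
lambda_1 * g_1 = 1.84 * -1.34 = -2.4656
lambda_2 * g_2 = 5.58 * -1.99 = -11.1042
Total violation = 2.4656 + 11.1042 = 13.5698


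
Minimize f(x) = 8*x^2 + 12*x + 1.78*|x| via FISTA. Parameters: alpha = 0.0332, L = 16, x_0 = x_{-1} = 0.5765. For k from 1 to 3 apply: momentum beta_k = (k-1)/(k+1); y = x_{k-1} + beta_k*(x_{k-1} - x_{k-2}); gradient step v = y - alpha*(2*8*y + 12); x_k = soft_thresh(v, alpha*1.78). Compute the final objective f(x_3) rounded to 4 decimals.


FISTA on f(x) = 8*x^2 + 12*x + 1.78*|x|
L = 16, alpha = 0.0332
Iteration 1: beta = 0.0, y = 0.5765 + 0.0*(0.5765 - 0.5765) = 0.5765
  grad(y) = 21.224, v = y - alpha*grad = -0.1281
  prox(v) = soft_thresh(-0.1281, 0.0591) = -0.069
Iteration 2: beta = 0.3333, y = -0.069 + 0.3333*(-0.069 - 0.5765) = -0.2842
  grad(y) = 7.4525, v = y - alpha*grad = -0.5316
  prox(v) = soft_thresh(-0.5316, 0.0591) = -0.4725
Iteration 3: beta = 0.5, y = -0.4725 + 0.5*(-0.4725 + 0.069) = -0.6743
  grad(y) = 1.2112, v = y - alpha*grad = -0.7145
  prox(v) = soft_thresh(-0.7145, 0.0591) = -0.6554
f(x_3) = 8*(-0.6554)^2 + 12*(-0.6554) + 1.78*|-0.6554| = -3.2618


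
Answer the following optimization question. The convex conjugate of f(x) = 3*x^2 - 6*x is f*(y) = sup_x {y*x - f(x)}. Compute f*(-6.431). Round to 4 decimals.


f*(y) = sup_x {y*x - a*x^2 - b*x} = sup_x {(y-b)*x - a*x^2}
FOC: (y - b) - 2a*x = 0 => x* = (y - b)/(2a)
x* = (-6.431 + 6)/(2*3) = -0.0718
f*(-6.431) = (y-b)^2/(4a) = (-6.431 + 6)^2/(4*3)
= 0.1858/12 = 0.0155


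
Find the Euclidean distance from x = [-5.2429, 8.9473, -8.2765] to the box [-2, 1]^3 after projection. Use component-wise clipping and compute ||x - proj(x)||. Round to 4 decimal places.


Project each component onto [-2, 1].
clip(-5.2429) = -2.0, clip(8.9473) = 1.0, clip(-8.2765) = -2.0
Projection = [-2.0, 1.0, -2.0]
Squared diffs: [10.5164, 63.1596, 39.3945]
Distance = sqrt(113.0705) = 10.6335


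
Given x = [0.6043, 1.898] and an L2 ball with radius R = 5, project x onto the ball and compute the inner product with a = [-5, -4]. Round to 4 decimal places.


Step 1: Compute ||x|| (intermediates to 6 decimals).
||x|| = sqrt(0.6043^2 + 1.898^2) = 1.991879
Step 2: Project.
Since ||x|| <= R, proj = x (no scaling needed).
proj(x) = [0.6043, 1.898]
Step 3: Dot product.
a^T * proj(x) = -5*0.6043 - 4*1.898 = -10.6135


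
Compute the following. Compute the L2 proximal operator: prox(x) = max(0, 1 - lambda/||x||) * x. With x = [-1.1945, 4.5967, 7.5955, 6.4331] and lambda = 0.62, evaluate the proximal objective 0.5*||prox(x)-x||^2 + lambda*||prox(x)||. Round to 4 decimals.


Step 1: Compute ||x||.
||x|| = 11.0287
Step 2: Compute scaling factor.
scale = max(0, 1 - 0.62/11.0287) = 0.9438
Step 3: prox(x) = [-1.1273, 4.3383, 7.1685, 6.0715]
||prox(x)|| = 10.4087
Step 4: Proximal objective.
0.5*||prox-x||^2 = 0.1922
lambda*||prox|| = 6.4534
Total = 6.6456


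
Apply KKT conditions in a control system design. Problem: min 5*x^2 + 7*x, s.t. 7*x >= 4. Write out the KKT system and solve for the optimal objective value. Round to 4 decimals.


Step 1: Try lambda = 0 (constraint inactive).
x_unc = -7/(2*5) = -0.7
Check: 7*-0.7 = -4.9 < 4 -- violated!
Step 2: Constraint must be active: 7*x = 4
x* = 4/7 = 0.5714 (rounded; the exact value 4/7 is used below)
lambda = (2*5*(4/7) + 7)/7 = 1.8163
Step 3: Compute optimal value.
f(x*) = 5*(4/7)^2 + 7*(4/7) = 5.6327


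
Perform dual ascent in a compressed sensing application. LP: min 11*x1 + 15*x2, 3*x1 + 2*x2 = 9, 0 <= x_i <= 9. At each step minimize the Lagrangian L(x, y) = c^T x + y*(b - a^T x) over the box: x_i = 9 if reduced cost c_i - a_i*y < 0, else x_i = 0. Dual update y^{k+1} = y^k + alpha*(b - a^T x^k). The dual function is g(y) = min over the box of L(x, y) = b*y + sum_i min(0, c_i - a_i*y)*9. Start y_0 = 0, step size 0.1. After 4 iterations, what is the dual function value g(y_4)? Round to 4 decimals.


Dual ascent for LP: min 11*x1 + 15*x2, 3*x1 + 2*x2 = 9, 0 <= x_i <= 9
Step 1: y^k = 0.0, reduced costs: (11.0, 15.0)
  x^k = (0.0, 0.0), subgradient = b - a^T x = 9.0
  y^{k+1} = 0.0 + 0.1*9.0 = 0.9
Step 2: y^k = 0.9, reduced costs: (8.3, 13.2)
  x^k = (0.0, 0.0), subgradient = b - a^T x = 9.0
  y^{k+1} = 0.9 + 0.1*9.0 = 1.8
Step 3: y^k = 1.8, reduced costs: (5.6, 11.4)
  x^k = (0.0, 0.0), subgradient = b - a^T x = 9.0
  y^{k+1} = 1.8 + 0.1*9.0 = 2.7
Step 4: y^k = 2.7, reduced costs: (2.9, 9.6)
  x^k = (0.0, 0.0), subgradient = b - a^T x = 9.0
  y^{k+1} = 2.7 + 0.1*9.0 = 3.6
Dual objective at y_4 = 3.6: reduced costs (0.2, 7.8), box minimizer x = (0.0, 0.0)
g(y_4) = b*y + (c1 - a1*y)*x1 + (c2 - a2*y)*x2 = 9*3.6 + 0.2*0.0 + 7.8*0.0 = 32.4 + 0.0 + 0.0 = 32.4


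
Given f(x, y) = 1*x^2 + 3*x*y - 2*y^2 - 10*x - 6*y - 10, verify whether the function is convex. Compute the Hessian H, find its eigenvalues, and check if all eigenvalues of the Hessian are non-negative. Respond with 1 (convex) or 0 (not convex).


The Hessian of f(x,y) = 1*x^2 + 3*x*y - 2*y^2 - 10*x - 6*y - 10 is:
H = [[2, 3], [3, -4]]
Trace = 2 - 4 = -2
Determinant = 2*-4 - (3)^2 = -17
Discriminant = (-2)^2 - 4*-17 = 72.0
Eigenvalues: lambda_1 = -5.2426, lambda_2 = 3.2426
The function is not convex.

0


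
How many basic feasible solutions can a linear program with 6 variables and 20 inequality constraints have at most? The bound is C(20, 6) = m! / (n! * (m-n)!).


Each vertex corresponds to some choice of n active constraints out of m, so the number of vertices is at most C(m, n) = m! / (n!(m-n)!).
m = 20, n = 6
Numerator: 20 * 19 * 18 * 17 * 16 * 15
Denominator: 6! = 720
C(20, 6) = 38760


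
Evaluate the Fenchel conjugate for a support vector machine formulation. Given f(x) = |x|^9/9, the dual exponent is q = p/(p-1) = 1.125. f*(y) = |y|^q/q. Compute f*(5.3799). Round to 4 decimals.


The conjugate exponent q satisfies 1/p + 1/q = 1.
p = 9, so q = 9/(9 - 1) = 1.125
|y|^q = 5.3799^1.125 = 6.6393
f*(5.3799) = 6.6393 / 1.125 = 5.9016


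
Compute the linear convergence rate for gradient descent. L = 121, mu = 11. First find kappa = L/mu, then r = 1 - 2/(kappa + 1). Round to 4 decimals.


Step 1: Compute the condition number.
kappa = L/mu = 121/11 = 11.0
Step 2: Compute the convergence rate.
r = 1 - 2/(kappa + 1) = 1 - 2*mu/(L + mu) = (L - mu)/(L + mu) = 110/132 = 0.8333


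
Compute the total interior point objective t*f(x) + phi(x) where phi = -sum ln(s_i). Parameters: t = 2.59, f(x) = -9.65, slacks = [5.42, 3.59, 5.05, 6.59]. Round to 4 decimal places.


Step 1: Compute log-barrier.
ln values: [1.6901, 1.2782, 1.6194, 1.8856]
phi = -(1.6901 + 1.2782 + 1.6194 + 1.8856) = -6.4732
Step 2: Compute augmented objective.
t*f(x) = 2.59*-9.65 = -24.9935
Total = -24.9935 - 6.4732 = -31.4667


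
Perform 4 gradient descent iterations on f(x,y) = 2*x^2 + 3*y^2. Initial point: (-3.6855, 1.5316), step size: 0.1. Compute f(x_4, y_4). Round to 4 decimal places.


Gradient descent on f(x,y) = 2*x^2 + 3*y^2.
Starting point: (-3.6855, 1.5316), alpha = 0.1
Step 1: grad_x = 2*2*-3.6855 = -14.742, grad_y = 2*3*1.5316 = 9.1896
  x_1 = -3.6855 - 0.1*-14.742 = -2.2113
  y_1 = 1.5316 - 0.1*9.1896 = 0.6126
Step 2: grad_x = 2*2*-2.2113 = -8.8452, grad_y = 2*3*0.6126 = 3.6758
  x_2 = -2.2113 - 0.1*-8.8452 = -1.3268
  y_2 = 0.6126 - 0.1*3.6758 = 0.2451
Step 3: grad_x = 2*2*-1.3268 = -5.3071, grad_y = 2*3*0.2451 = 1.4703
  x_3 = -1.3268 - 0.1*-5.3071 = -0.7961
  y_3 = 0.2451 - 0.1*1.4703 = 0.098
Step 4: grad_x = 2*2*-0.7961 = -3.1843, grad_y = 2*3*0.098 = 0.5881
  x_4 = -0.7961 - 0.1*-3.1843 = -0.4776
  y_4 = 0.098 - 0.1*0.5881 = 0.0392
f(-0.4776, 0.0392) = 2*(-0.4776)^2 + 3*0.0392^2 = 0.4609


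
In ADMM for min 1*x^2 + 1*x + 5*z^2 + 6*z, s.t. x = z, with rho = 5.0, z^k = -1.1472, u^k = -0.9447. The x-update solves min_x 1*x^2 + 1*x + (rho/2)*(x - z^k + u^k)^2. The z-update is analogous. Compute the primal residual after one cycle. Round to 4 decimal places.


ADMM iteration with rho = 5.0, z^k = -1.1472, u^k = -0.9447
Step 1: x-update.
Minimize 1*x^2 + 1*x + (5.0/2)*(x + 1.1472 - 0.9447)^2
FOC: (2*1 + 5.0)*x = -1 + 5.0*(-1.1472 + 0.9447)
x^{k+1} = -0.2875
Step 2: z-update.
Minimize 5*z^2 + 6*z + (5.0/2)*(-0.2875 - z - 0.9447)^2
FOC: (2*5 + 5.0)*z = -6 + 5.0*(-0.2875 - 0.9447)
z^{k+1} = -0.8107
Step 3: u-update.
u^{k+1} = -0.9447 - 0.2875 + 0.8107 = -0.4215
Step 4: Primal residual = |-0.2875 + 0.8107| = 0.5232


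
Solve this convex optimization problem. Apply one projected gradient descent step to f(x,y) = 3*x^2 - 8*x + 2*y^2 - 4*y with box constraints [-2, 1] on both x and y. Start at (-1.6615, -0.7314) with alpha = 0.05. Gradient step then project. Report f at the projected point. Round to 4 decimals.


Step 1: Compute gradient at (-1.6615, -0.7314).
grad_x = 2*3*-1.6615 - 8 = -17.969
grad_y = 2*2*-0.7314 - 4 = -6.9256
Step 2: Gradient step.
x_raw = -1.6615 - 0.05*-17.969 = -0.7631
y_raw = -0.7314 - 0.05*-6.9256 = -0.3851
Step 3: Project onto [-2, 1].
x_proj = clip(-0.7631) = -0.7631
y_proj = clip(-0.3851) = -0.3851
Step 4: Evaluate f.
f(-0.7631, -0.3851) = 9.6883


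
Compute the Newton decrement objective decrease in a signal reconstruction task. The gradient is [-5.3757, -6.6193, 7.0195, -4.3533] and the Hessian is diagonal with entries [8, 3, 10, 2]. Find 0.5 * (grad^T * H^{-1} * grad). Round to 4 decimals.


Step 1: H is diagonal, so H^(-1) * g = [-0.672, -2.2064, 0.702, -2.1767].
Step 2: g^T H^(-1) g = sum_i g_i^2 / H_ii
  = (-5.3757)^2/8 + (-6.6193)^2/3 + (7.0195)^2/10 + (-4.3533)^2/2
  = 3.6123 + 14.605 + 4.9273 + 9.4756 = 32.6203
Step 3: Objective decrease = 0.5 * g^T H^(-1) g = 16.3101


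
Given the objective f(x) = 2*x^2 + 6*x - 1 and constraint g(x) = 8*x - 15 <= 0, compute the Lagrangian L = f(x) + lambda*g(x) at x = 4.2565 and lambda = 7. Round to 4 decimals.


Step 1: Evaluate f(x).
f(4.2565) = 2*4.2565^2 + 6*4.2565 - 1 = 60.7746
Step 2: Evaluate g(x).
g(4.2565) = 8*4.2565 - 15 = 19.052
Step 3: Compute Lagrangian.
L = 60.7746 + 7*19.052 = 194.1386


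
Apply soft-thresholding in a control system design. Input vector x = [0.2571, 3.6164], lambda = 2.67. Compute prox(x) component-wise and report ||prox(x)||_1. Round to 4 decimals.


Soft-thresholding with lambda = 2.67:
prox(0.2571) = sign(0.2571)*max(|0.2571| - 2.67, 0) = 0.0
prox(3.6164) = sign(3.6164)*max(|3.6164| - 2.67, 0) = 0.9464
prox(x) = [0.0, 0.9464]
||prox(x)||_1 = 0.0 + 0.9464 = 0.9464


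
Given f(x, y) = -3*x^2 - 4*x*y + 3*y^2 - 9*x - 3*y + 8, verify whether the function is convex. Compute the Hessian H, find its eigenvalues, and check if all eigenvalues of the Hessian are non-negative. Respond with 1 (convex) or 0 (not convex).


The Hessian of f(x,y) = -3*x^2 - 4*x*y + 3*y^2 - 9*x - 3*y + 8 is:
H = [[-6, -4], [-4, 6]]
Trace = -6 + 6 = 0
Determinant = -6*6 - (-4)^2 = -52
Discriminant = (0)^2 - 4*-52 = 208.0
Eigenvalues: lambda_1 = -7.2111, lambda_2 = 7.2111
The function is not convex.

0


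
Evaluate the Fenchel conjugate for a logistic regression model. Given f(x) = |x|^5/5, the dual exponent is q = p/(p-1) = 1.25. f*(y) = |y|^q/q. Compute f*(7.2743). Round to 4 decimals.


The conjugate exponent q satisfies 1/p + 1/q = 1.
p = 5, so q = 5/(5 - 1) = 1.25
|y|^q = 7.2743^1.25 = 11.9465
f*(7.2743) = 11.9465 / 1.25 = 9.5572


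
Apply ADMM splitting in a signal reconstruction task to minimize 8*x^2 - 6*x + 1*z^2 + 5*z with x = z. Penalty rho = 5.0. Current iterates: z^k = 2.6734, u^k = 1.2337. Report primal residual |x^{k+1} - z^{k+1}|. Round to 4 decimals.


ADMM iteration with rho = 5.0, z^k = 2.6734, u^k = 1.2337
Step 1: x-update.
Minimize 8*x^2 - 6*x + (5.0/2)*(x - 2.6734 + 1.2337)^2
FOC: (2*8 + 5.0)*x = 6 + 5.0*(2.6734 - 1.2337)
x^{k+1} = 0.6285
Step 2: z-update.
Minimize 1*z^2 + 5*z + (5.0/2)*(0.6285 - z + 1.2337)^2
FOC: (2*1 + 5.0)*z = -5 + 5.0*(0.6285 + 1.2337)
z^{k+1} = 0.6159
Step 3: u-update.
u^{k+1} = 1.2337 + 0.6285 - 0.6159 = 1.2463
Step 4: Primal residual = |0.6285 - 0.6159| = 0.0126


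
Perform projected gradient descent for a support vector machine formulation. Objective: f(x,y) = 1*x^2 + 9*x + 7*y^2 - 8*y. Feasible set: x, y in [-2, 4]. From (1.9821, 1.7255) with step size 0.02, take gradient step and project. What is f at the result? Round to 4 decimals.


Step 1: Compute gradient at (1.9821, 1.7255).
grad_x = 2*1*1.9821 + 9 = 12.9642
grad_y = 2*7*1.7255 - 8 = 16.157
Step 2: Gradient step.
x_raw = 1.9821 - 0.02*12.9642 = 1.7228
y_raw = 1.7255 - 0.02*16.157 = 1.4024
Step 3: Project onto [-2, 4].
x_proj = clip(1.7228) = 1.7228
y_proj = clip(1.4024) = 1.4024
Step 4: Evaluate f.
f(1.7228, 1.4024) = 21.0209


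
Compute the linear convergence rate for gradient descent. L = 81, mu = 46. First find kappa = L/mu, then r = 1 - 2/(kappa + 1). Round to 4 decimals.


Step 1: Compute the condition number.
kappa = L/mu = 81/46 = 1.7609
Step 2: Compute the convergence rate.
r = 1 - 2/(kappa + 1) = 1 - 2*mu/(L + mu) = (L - mu)/(L + mu) = 35/127 = 0.2756


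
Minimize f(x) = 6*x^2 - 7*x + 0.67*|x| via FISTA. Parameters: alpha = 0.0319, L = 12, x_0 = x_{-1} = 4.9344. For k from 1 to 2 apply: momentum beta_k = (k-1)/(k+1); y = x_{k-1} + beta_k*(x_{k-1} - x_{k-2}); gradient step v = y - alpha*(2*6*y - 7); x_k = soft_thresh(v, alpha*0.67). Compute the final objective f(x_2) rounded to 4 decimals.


FISTA on f(x) = 6*x^2 - 7*x + 0.67*|x|
L = 12, alpha = 0.0319
Iteration 1: beta = 0.0, y = 4.9344 + 0.0*(4.9344 - 4.9344) = 4.9344
  grad(y) = 52.2128, v = y - alpha*grad = 3.2688
  prox(v) = soft_thresh(3.2688, 0.0214) = 3.2474
Iteration 2: beta = 0.3333, y = 3.2474 + 0.3333*(3.2474 - 4.9344) = 2.6851
  grad(y) = 25.2214, v = y - alpha*grad = 1.8806
  prox(v) = soft_thresh(1.8806, 0.0214) = 1.8592
f(x_2) = 6*1.8592^2 - 7*1.8592 + 0.67*|1.8592| = 8.9707


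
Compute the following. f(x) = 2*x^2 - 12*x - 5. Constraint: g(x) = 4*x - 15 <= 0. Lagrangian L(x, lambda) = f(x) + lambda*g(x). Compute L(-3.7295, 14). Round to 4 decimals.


Step 1: Evaluate f(x).
f(-3.7295) = 2*(-3.7295)^2 - 12*(-3.7295) - 5 = 67.5723
Step 2: Evaluate g(x).
g(-3.7295) = 4*-3.7295 - 15 = -29.918
Step 3: Compute Lagrangian.
L = 67.5723 + 14*-29.918 = -351.2797


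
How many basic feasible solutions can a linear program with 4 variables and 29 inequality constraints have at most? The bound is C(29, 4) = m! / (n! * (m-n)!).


Each vertex corresponds to some choice of n active constraints out of m, so the number of vertices is at most C(m, n) = m! / (n!(m-n)!).
m = 29, n = 4
Numerator: 29 * 28 * 27 * 26
Denominator: 4! = 24
C(29, 4) = 23751


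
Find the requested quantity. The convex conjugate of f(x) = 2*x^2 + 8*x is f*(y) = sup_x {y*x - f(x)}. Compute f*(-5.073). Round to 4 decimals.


f*(y) = sup_x {y*x - a*x^2 - b*x} = sup_x {(y-b)*x - a*x^2}
FOC: (y - b) - 2a*x = 0 => x* = (y - b)/(2a)
x* = (-5.073 - 8)/(2*2) = -3.2683
f*(-5.073) = (y-b)^2/(4a) = (-5.073 - 8)^2/(4*2)
= 170.9033/8 = 21.3629


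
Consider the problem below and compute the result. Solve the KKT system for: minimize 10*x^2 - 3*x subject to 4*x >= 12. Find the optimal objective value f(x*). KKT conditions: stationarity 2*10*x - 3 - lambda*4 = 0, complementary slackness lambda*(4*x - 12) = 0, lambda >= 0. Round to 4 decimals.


Step 1: Try lambda = 0 (constraint inactive).
x_unc = 3/(2*10) = 0.15
Check: 4*0.15 = 0.6 < 12 -- violated!
Step 2: Constraint must be active: 4*x = 12
x* = 12/4 = 3.0
lambda = (2*10*3.0 - 3)/4 = 14.25
Step 3: Compute optimal value.
f(x*) = 10*3.0^2 - 3*3.0 = 81.0


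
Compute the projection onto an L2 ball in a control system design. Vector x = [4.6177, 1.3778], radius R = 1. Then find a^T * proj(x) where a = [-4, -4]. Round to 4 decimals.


Step 1: Compute ||x|| (intermediates to 6 decimals).
||x|| = sqrt(4.6177^2 + 1.3778^2) = 4.818868
Step 2: Project.
Since ||x|| > R, scale = R/||x|| = 1/4.818868 = 0.207518, proj(x) = scale * x
proj(x) = [0.958256, 0.285918]
Step 3: Dot product.
a^T * proj(x) = -4*0.958256 - 4*0.285918 = -4.9767
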